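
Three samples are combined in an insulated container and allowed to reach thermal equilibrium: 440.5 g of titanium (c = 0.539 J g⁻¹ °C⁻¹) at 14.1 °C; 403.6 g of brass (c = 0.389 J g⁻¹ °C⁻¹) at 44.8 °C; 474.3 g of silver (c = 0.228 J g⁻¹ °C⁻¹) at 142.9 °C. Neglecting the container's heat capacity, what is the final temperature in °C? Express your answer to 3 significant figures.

T_f = 51.4 °C

Σ mᵢcᵢ(T − Tᵢ) = 0  ⇒  T = Σ mᵢcᵢTᵢ / Σ mᵢcᵢ
Σ mᵢcᵢ = 440.5×0.539 + 403.6×0.389 + 474.3×0.228 = 502.5703
Σ mᵢcᵢTᵢ = 237.4295×14.1 + 157.0004×44.8 + 108.1404×142.9 = 25835
T = 25835 / 502.5703 = 51.41 °C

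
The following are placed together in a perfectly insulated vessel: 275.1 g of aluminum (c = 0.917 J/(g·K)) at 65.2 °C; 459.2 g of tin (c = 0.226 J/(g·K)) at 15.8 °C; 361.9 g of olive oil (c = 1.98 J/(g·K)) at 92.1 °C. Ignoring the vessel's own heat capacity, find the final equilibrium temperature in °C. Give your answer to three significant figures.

T_f = 78.4 °C

Σ mᵢcᵢ(T − Tᵢ) = 0  ⇒  T = Σ mᵢcᵢTᵢ / Σ mᵢcᵢ
Σ mᵢcᵢ = 275.1×0.917 + 459.2×0.226 + 361.9×1.98 = 1072.6079
Σ mᵢcᵢTᵢ = 252.2667×65.2 + 103.7792×15.8 + 716.562×92.1 = 84083
T = 84083 / 1072.6079 = 78.39 °C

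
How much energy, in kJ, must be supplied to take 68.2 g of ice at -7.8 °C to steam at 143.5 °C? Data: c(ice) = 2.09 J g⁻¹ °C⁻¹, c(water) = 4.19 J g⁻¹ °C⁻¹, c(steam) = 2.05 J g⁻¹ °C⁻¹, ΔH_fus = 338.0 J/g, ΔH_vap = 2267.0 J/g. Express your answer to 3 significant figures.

q = 213 kJ

q1 (heat ice -7.8→0.0 °C): 68.2 × 2.09 × 7.8 = 1112 J
q2 (melt at 0 °C): 68.2 × 338.0 = 23052 J
q3 (heat water 0.0→100.0 °C): 68.2 × 4.19 × 100.0 = 28576 J
q4 (vaporize at 100 °C): 68.2 × 2267.0 = 154609 J
q5 (heat steam 100.0→143.5 °C): 68.2 × 2.05 × 43.5 = 6082 J
Total: 1112 + 23052 + 28576 + 154609 + 6082 = 213431 J = 213 kJ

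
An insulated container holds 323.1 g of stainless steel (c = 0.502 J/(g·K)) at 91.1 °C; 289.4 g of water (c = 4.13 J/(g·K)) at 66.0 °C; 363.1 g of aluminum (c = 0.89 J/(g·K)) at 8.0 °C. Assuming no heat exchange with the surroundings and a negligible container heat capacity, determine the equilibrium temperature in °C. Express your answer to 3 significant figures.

T_f = 57.3 °C

Σ mᵢcᵢ(T − Tᵢ) = 0  ⇒  T = Σ mᵢcᵢTᵢ / Σ mᵢcᵢ
Σ mᵢcᵢ = 323.1×0.502 + 289.4×4.13 + 363.1×0.89 = 1680.5772
Σ mᵢcᵢTᵢ = 162.1962×91.1 + 1195.222×66.0 + 323.159×8.0 = 96246
T = 96246 / 1680.5772 = 57.27 °C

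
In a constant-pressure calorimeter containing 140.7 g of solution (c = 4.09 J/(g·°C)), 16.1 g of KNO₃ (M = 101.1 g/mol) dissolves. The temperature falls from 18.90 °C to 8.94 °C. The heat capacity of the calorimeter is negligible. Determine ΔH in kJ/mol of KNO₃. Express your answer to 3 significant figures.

|ΔT| = |8.94 − 18.90| = 9.96 °C
|q_surr| = (140.7 × 4.09) × 9.96 = 575.463 × 9.96 = 5732 J
n(KNO₃) = 16.1 / 101.1 = 0.1592 mol
Temperature fell, so q_rxn = +|q_surr| = 5.732 kJ
ΔH = q_rxn / n = 36.01 kJ/mol

ΔH = 36.0 kJ/mol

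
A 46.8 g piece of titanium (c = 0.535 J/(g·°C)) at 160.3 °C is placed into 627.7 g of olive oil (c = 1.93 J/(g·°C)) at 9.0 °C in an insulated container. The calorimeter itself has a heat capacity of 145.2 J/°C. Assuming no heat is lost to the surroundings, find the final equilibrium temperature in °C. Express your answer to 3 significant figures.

Heat lost by titanium = heat gained by olive oil + calorimeter.
(46.8)(0.535)(160.3 − T) = [(627.7)(1.93) + 145.2](T − 9.0)
25.038 (160.3 − T) = 1356.661 (T − 9.0)
4013.6 − 25.038 T = 1356.661 T − 12210
16223.6 = 1381.699 T
T = 11.74 °C

T_f = 11.7 °C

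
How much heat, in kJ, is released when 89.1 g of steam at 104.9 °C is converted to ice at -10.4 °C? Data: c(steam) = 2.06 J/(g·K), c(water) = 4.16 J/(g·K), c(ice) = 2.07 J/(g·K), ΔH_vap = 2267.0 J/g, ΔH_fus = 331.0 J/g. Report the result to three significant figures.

q1 (cool steam 104.9→100 °C): 89.1 × 2.06 × 4.9 = 899 J
q2 (condense at 100 °C): 89.1 × 2267.0 = 201990 J
q3 (cool water 100→0 °C): 89.1 × 4.16 × 100.0 = 37066 J
q4 (freeze at 0 °C): 89.1 × 331.0 = 29492 J
q5 (cool ice 0→-10.4 °C): 89.1 × 2.07 × 10.4 = 1918 J
Total: 899 + 201990 + 37066 + 29492 + 1918 = 271365 J = 271 kJ

q = 271 kJ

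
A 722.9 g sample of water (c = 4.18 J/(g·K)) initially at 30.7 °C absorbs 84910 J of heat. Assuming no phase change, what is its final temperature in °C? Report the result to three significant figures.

T_f = 58.8 °C

ΔT = q / (m c) = 84910 / (722.9 × 4.18) = 28.10 °C
T_f = 30.7 + 28.10 = 58.80 °C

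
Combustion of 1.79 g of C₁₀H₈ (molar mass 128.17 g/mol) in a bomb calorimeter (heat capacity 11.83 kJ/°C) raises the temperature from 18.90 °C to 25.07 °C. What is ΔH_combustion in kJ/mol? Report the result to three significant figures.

ΔH = -5230 kJ/mol

ΔT = 25.07 − 18.90 = 6.17 °C
q_cal = C_cal × ΔT = 11.83 × 6.17 = 72.9911 kJ
n = 1.79 / 128.17 = 0.013966 mol
q_rxn = −q_cal = -72.9911 kJ
ΔH = -72.9911 / 0.013966 = -5226 kJ/mol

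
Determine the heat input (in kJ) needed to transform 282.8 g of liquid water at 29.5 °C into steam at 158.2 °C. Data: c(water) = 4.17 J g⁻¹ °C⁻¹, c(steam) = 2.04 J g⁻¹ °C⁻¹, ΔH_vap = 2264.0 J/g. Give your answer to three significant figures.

q1 (heat water 29.5→100.0 °C): 282.8 × 4.17 × 70.5 = 83139 J
q2 (vaporize at 100 °C): 282.8 × 2264.0 = 640259 J
q3 (heat steam 100.0→158.2 °C): 282.8 × 2.04 × 58.2 = 33576 J
Total: 83139 + 640259 + 33576 = 756974 J = 757 kJ

q = 757 kJ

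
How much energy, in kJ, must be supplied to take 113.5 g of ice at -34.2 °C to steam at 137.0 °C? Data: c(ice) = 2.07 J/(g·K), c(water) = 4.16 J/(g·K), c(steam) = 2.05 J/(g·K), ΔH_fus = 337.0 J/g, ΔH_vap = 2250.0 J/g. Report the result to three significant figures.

q1 (heat ice -34.2→0.0 °C): 113.5 × 2.07 × 34.2 = 8035 J
q2 (melt at 0 °C): 113.5 × 337.0 = 38250 J
q3 (heat water 0.0→100.0 °C): 113.5 × 4.16 × 100.0 = 47216 J
q4 (vaporize at 100 °C): 113.5 × 2250.0 = 255375 J
q5 (heat steam 100.0→137.0 °C): 113.5 × 2.05 × 37.0 = 8609 J
Total: 8035 + 38250 + 47216 + 255375 + 8609 = 357485 J = 357 kJ

q = 357 kJ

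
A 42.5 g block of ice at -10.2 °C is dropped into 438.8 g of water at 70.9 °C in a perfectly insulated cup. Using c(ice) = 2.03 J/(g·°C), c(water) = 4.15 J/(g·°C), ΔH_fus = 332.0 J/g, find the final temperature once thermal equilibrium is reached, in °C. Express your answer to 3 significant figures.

Heat to bring ice to 0 °C and melt it: q₁ = 42.5×2.03×10.2 + 42.5×332.0 = 14990 J
Heat the water can supply cooling to 0 °C: 438.8×4.15×70.9 = 129110 J > q₁, so all ice melts.
Energy balance: 438.8×4.15×(70.9 − T) = 14990 + 42.5×4.15×(T − 0)
1821.02(70.9 − T) = 14990 + 176.375 T
129110 − 14990 = 1997.395 T
T = 114120 / 1997.395 = 57.13 °C

T_f = 57.1 °C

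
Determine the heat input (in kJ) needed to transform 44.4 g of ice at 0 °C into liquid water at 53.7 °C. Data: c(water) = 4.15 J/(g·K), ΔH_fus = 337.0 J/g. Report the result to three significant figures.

q1 (melt at 0 °C): 44.4 × 337.0 = 14963 J
q2 (heat water 0.0→53.7 °C): 44.4 × 4.15 × 53.7 = 9895 J
Total: 14963 + 9895 = 24858 J = 24.9 kJ

q = 24.9 kJ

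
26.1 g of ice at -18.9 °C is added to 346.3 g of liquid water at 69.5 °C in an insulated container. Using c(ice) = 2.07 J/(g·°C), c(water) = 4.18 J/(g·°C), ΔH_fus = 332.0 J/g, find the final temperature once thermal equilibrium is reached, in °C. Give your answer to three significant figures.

T_f = 58.4 °C

Heat to bring ice to 0 °C and melt it: q₁ = 26.1×2.07×18.9 + 26.1×332.0 = 9686.3 J
Heat the water can supply cooling to 0 °C: 346.3×4.18×69.5 = 100604 J > q₁, so all ice melts.
Energy balance: 346.3×4.18×(69.5 − T) = 9686.3 + 26.1×4.18×(T − 0)
1447.534(69.5 − T) = 9686.3 + 109.098 T
100604 − 9686.3 = 1556.632 T
T = 90917.7 / 1556.632 = 58.41 °C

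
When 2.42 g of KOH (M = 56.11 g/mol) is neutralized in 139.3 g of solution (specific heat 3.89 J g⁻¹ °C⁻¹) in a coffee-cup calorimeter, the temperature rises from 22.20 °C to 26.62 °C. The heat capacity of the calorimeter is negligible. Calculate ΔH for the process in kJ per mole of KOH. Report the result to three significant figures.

ΔH = -55.5 kJ/mol

|ΔT| = |26.62 − 22.20| = 4.42 °C
|q_surr| = (139.3 × 3.89) × 4.42 = 541.877 × 4.42 = 2395 J
n(KOH) = 2.42 / 56.11 = 0.04313 mol
Temperature rose, so q_rxn = −|q_surr| = -2.395 kJ
ΔH = q_rxn / n = -55.53 kJ/mol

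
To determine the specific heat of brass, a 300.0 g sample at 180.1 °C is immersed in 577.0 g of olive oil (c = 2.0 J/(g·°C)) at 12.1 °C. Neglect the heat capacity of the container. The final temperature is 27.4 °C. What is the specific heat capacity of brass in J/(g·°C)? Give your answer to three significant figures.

q_gained = (577.0 × 2.0) × (27.4 − 12.1) = 17656 J
q_lost = 300.0 × c × (180.1 − 27.4) = 45810 c
Set equal: c = 17656 / 45810 = 0.385 J/(g·°C)

c = 0.385 J/(g·°C)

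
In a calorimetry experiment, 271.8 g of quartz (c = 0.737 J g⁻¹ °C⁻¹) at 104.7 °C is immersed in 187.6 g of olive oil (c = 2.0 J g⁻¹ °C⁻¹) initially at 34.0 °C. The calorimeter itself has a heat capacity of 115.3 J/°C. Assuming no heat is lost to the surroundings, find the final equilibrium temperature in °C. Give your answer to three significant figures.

T_f = 54.5 °C

Heat lost by quartz = heat gained by olive oil + calorimeter.
(271.8)(0.737)(104.7 − T) = [(187.6)(2.0) + 115.3](T − 34.0)
200.3166 (104.7 − T) = 490.5 (T − 34.0)
20973 − 200.3166 T = 490.5 T − 16677
37650 = 690.8166 T
T = 54.50 °C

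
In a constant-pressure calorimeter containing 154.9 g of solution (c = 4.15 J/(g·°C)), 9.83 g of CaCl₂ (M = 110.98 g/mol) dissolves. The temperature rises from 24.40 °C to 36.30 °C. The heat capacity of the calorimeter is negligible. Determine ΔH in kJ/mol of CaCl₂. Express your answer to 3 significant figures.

ΔH = -86.4 kJ/mol

|ΔT| = |36.30 − 24.40| = 11.90 °C
|q_surr| = (154.9 × 4.15) × 11.90 = 642.835 × 11.90 = 7650 J
n(CaCl₂) = 9.83 / 110.98 = 0.08857 mol
Temperature rose, so q_rxn = −|q_surr| = -7.650 kJ
ΔH = q_rxn / n = -86.37 kJ/mol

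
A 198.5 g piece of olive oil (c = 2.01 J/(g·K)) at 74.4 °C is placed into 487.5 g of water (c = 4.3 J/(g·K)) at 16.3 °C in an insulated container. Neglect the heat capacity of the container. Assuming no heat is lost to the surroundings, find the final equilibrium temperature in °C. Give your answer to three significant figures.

T_f = 25.6 °C

Heat lost by olive oil = heat gained by water.
(198.5)(2.01)(74.4 − T) = (487.5)(4.3)(T − 16.3)
398.985 (74.4 − T) = 2096.25 (T − 16.3)
29684 − 398.985 T = 2096.25 T − 34169
63853 = 2495.235 T
T = 25.59 °C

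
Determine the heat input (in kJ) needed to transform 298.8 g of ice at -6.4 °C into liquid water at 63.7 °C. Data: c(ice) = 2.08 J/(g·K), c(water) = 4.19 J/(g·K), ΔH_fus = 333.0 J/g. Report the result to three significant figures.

q = 183 kJ

q1 (heat ice -6.4→0.0 °C): 298.8 × 2.08 × 6.4 = 3978 J
q2 (melt at 0 °C): 298.8 × 333.0 = 99500 J
q3 (heat water 0.0→63.7 °C): 298.8 × 4.19 × 63.7 = 79751 J
Total: 3978 + 99500 + 79751 = 183229 J = 183 kJ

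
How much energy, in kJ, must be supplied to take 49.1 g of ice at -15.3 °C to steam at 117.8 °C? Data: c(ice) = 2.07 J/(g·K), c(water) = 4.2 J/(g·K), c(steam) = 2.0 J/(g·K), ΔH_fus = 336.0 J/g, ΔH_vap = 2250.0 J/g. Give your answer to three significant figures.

q1 (heat ice -15.3→0.0 °C): 49.1 × 2.07 × 15.3 = 1555 J
q2 (melt at 0 °C): 49.1 × 336.0 = 16498 J
q3 (heat water 0.0→100.0 °C): 49.1 × 4.2 × 100.0 = 20622 J
q4 (vaporize at 100 °C): 49.1 × 2250.0 = 110475 J
q5 (heat steam 100.0→117.8 °C): 49.1 × 2.0 × 17.8 = 1748 J
Total: 1555 + 16498 + 20622 + 110475 + 1748 = 150898 J = 151 kJ

q = 151 kJ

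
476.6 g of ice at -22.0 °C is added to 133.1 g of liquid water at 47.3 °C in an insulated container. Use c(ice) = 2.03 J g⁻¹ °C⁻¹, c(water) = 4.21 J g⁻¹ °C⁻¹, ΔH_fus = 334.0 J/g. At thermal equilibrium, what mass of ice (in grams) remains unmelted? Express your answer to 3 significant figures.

Heat to warm all ice to 0 °C: 476.6×2.03×22.0 = 21285 J
Heat released by water cooling to 0 °C: 133.1×4.21×47.3 = 26505 J
26505 J < 21285 + 476.6×334.0 = 180469.4 J, so not all ice melts; final T = 0 °C.
Heat left for melting: 26505 − 21285 = 5220 J
Mass melted = 5220 / 334.0 = 15.63 g
Ice remaining = 476.6 − 15.63 = 460.97 g

m_ice remaining = 461 g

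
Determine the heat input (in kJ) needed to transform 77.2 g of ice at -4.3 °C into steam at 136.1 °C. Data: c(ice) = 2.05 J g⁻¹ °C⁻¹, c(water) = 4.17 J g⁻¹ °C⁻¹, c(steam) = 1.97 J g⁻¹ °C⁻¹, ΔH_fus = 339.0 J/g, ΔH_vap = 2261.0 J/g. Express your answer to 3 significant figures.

q1 (heat ice -4.3→0.0 °C): 77.2 × 2.05 × 4.3 = 681 J
q2 (melt at 0 °C): 77.2 × 339.0 = 26171 J
q3 (heat water 0.0→100.0 °C): 77.2 × 4.17 × 100.0 = 32192 J
q4 (vaporize at 100 °C): 77.2 × 2261.0 = 174549 J
q5 (heat steam 100.0→136.1 °C): 77.2 × 1.97 × 36.1 = 5490 J
Total: 681 + 26171 + 32192 + 174549 + 5490 = 239083 J = 239 kJ

q = 239 kJ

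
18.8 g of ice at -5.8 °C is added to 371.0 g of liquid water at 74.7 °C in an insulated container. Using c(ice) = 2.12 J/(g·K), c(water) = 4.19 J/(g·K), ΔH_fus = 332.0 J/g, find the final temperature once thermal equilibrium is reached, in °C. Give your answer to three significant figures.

T_f = 67.1 °C

Heat to bring ice to 0 °C and melt it: q₁ = 18.8×2.12×5.8 + 18.8×332.0 = 6472.8 J
Heat the water can supply cooling to 0 °C: 371.0×4.19×74.7 = 116120 J > q₁, so all ice melts.
Energy balance: 371.0×4.19×(74.7 − T) = 6472.8 + 18.8×4.19×(T − 0)
1554.49(74.7 − T) = 6472.8 + 78.772 T
116120 − 6472.8 = 1633.262 T
T = 109647.2 / 1633.262 = 67.13 °C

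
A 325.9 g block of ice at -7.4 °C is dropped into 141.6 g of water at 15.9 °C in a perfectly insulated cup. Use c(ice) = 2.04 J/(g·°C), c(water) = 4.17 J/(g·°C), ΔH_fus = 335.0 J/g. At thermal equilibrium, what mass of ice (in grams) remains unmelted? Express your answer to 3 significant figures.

Heat to warm all ice to 0 °C: 325.9×2.04×7.4 = 4919.8 J
Heat released by water cooling to 0 °C: 141.6×4.17×15.9 = 9388.5 J
9388.5 J < 4919.8 + 325.9×335.0 = 114096.3 J, so not all ice melts; final T = 0 °C.
Heat left for melting: 9388.5 − 4919.8 = 4468.7 J
Mass melted = 4468.7 / 335.0 = 13.34 g
Ice remaining = 325.9 − 13.34 = 312.56 g

m_ice remaining = 313 g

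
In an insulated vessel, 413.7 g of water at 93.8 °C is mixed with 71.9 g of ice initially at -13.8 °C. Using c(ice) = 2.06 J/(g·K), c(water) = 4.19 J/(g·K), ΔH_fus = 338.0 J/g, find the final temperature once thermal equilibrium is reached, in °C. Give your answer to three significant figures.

Heat to bring ice to 0 °C and melt it: q₁ = 71.9×2.06×13.8 + 71.9×338.0 = 26346 J
Heat the water can supply cooling to 0 °C: 413.7×4.19×93.8 = 162593 J > q₁, so all ice melts.
Energy balance: 413.7×4.19×(93.8 − T) = 26346 + 71.9×4.19×(T − 0)
1733.403(93.8 − T) = 26346 + 301.261 T
162593 − 26346 = 2034.664 T
T = 136247 / 2034.664 = 66.96 °C

T_f = 67.0 °C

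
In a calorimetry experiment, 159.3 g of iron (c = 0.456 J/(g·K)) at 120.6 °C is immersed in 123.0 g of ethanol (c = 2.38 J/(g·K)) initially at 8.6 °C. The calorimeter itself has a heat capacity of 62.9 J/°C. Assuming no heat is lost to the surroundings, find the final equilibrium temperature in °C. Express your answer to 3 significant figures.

Heat lost by iron = heat gained by ethanol + calorimeter.
(159.3)(0.456)(120.6 − T) = [(123.0)(2.38) + 62.9](T − 8.6)
72.6408 (120.6 − T) = 355.64 (T − 8.6)
8760.5 − 72.6408 T = 355.64 T − 3058.5
11819.0 = 428.2808 T
T = 27.60 °C

T_f = 27.6 °C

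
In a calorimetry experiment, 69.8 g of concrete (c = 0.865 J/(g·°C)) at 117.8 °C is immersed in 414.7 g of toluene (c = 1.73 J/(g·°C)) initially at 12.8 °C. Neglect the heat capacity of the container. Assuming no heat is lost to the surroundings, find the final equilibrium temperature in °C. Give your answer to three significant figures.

T_f = 21.0 °C

Heat lost by concrete = heat gained by toluene.
(69.8)(0.865)(117.8 − T) = (414.7)(1.73)(T − 12.8)
60.377 (117.8 − T) = 717.431 (T − 12.8)
7112.4 − 60.377 T = 717.431 T − 9183.1
16295.5 = 777.808 T
T = 20.95 °C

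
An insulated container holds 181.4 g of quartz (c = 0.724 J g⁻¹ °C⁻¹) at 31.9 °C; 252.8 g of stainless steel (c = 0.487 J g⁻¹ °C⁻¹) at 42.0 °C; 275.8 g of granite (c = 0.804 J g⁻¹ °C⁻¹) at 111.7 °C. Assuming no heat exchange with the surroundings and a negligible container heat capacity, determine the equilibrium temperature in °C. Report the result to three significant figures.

Σ mᵢcᵢ(T − Tᵢ) = 0  ⇒  T = Σ mᵢcᵢTᵢ / Σ mᵢcᵢ
Σ mᵢcᵢ = 181.4×0.724 + 252.8×0.487 + 275.8×0.804 = 476.1904
Σ mᵢcᵢTᵢ = 131.3336×31.9 + 123.1136×42.0 + 221.7432×111.7 = 34129
T = 34129 / 476.1904 = 71.67 °C

T_f = 71.7 °C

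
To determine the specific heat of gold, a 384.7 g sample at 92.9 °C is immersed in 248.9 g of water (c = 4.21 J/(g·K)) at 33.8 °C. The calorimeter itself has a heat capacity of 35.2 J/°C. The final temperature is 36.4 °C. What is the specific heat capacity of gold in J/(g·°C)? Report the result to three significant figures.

c = 0.130 J/(g·°C)

q_gained = (248.9 × 4.21 + 35.2) × (36.4 − 33.8) = 2816 J
q_lost = 384.7 × c × (92.9 − 36.4) = 21735.55 c
Set equal: c = 2816 / 21735.55 = 0.130 J/(g·°C)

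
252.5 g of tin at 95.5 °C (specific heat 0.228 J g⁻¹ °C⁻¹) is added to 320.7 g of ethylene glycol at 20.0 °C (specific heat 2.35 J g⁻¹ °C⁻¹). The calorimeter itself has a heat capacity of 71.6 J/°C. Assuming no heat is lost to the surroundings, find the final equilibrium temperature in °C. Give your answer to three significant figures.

Heat lost by tin = heat gained by ethylene glycol + calorimeter.
(252.5)(0.228)(95.5 − T) = [(320.7)(2.35) + 71.6](T − 20.0)
57.57 (95.5 − T) = 825.245 (T − 20.0)
5497.9 − 57.57 T = 825.245 T − 16505
22002.9 = 882.815 T
T = 24.92 °C

T_f = 24.9 °C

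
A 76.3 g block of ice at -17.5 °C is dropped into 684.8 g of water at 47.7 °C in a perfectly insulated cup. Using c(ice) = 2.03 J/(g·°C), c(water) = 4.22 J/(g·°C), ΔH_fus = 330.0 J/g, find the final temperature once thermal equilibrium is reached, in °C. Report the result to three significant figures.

T_f = 34.2 °C

Heat to bring ice to 0 °C and melt it: q₁ = 76.3×2.03×17.5 + 76.3×330.0 = 27890 J
Heat the water can supply cooling to 0 °C: 684.8×4.22×47.7 = 137846 J > q₁, so all ice melts.
Energy balance: 684.8×4.22×(47.7 − T) = 27890 + 76.3×4.22×(T − 0)
2889.856(47.7 − T) = 27890 + 321.986 T
137846 − 27890 = 3211.842 T
T = 109956 / 3211.842 = 34.23 °C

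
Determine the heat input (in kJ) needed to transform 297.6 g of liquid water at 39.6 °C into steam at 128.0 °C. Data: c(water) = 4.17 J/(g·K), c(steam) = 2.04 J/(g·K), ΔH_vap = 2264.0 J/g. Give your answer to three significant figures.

q1 (heat water 39.6→100.0 °C): 297.6 × 4.17 × 60.4 = 74956 J
q2 (vaporize at 100 °C): 297.6 × 2264.0 = 673766 J
q3 (heat steam 100.0→128.0 °C): 297.6 × 2.04 × 28.0 = 16999 J
Total: 74956 + 673766 + 16999 = 765721 J = 766 kJ

q = 766 kJ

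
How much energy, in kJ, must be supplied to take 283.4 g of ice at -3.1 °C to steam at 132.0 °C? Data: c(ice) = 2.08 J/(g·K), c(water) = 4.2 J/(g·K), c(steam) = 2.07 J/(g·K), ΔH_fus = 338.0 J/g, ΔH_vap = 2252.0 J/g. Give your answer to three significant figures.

q1 (heat ice -3.1→0.0 °C): 283.4 × 2.08 × 3.1 = 1827 J
q2 (melt at 0 °C): 283.4 × 338.0 = 95789 J
q3 (heat water 0.0→100.0 °C): 283.4 × 4.2 × 100.0 = 119028 J
q4 (vaporize at 100 °C): 283.4 × 2252.0 = 638217 J
q5 (heat steam 100.0→132.0 °C): 283.4 × 2.07 × 32.0 = 18772 J
Total: 1827 + 95789 + 119028 + 638217 + 18772 = 873633 J = 874 kJ

q = 874 kJ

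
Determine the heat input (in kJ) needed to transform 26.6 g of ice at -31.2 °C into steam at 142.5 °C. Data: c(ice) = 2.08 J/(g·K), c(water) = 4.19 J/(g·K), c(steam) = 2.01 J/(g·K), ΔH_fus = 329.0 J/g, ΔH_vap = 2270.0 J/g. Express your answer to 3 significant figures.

q1 (heat ice -31.2→0.0 °C): 26.6 × 2.08 × 31.2 = 1726 J
q2 (melt at 0 °C): 26.6 × 329.0 = 8751 J
q3 (heat water 0.0→100.0 °C): 26.6 × 4.19 × 100.0 = 11145 J
q4 (vaporize at 100 °C): 26.6 × 2270.0 = 60382 J
q5 (heat steam 100.0→142.5 °C): 26.6 × 2.01 × 42.5 = 2272 J
Total: 1726 + 8751 + 11145 + 60382 + 2272 = 84276 J = 84.3 kJ

q = 84.3 kJ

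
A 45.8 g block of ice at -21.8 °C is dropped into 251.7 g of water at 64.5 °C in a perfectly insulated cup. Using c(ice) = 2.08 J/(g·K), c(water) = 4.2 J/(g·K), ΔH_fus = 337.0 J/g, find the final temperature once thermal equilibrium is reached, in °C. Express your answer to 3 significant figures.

T_f = 40.6 °C

Heat to bring ice to 0 °C and melt it: q₁ = 45.8×2.08×21.8 + 45.8×337.0 = 17511 J
Heat the water can supply cooling to 0 °C: 251.7×4.2×64.5 = 68185.5 J > q₁, so all ice melts.
Energy balance: 251.7×4.2×(64.5 − T) = 17511 + 45.8×4.2×(T − 0)
1057.14(64.5 − T) = 17511 + 192.36 T
68185.5 − 17511 = 1249.50 T
T = 50674.5 / 1249.50 = 40.56 °C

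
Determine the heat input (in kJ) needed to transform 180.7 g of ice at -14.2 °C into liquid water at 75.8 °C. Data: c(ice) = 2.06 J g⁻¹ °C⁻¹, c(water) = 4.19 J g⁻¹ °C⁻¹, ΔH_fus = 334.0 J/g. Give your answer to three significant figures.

q = 123 kJ

q1 (heat ice -14.2→0.0 °C): 180.7 × 2.06 × 14.2 = 5286 J
q2 (melt at 0 °C): 180.7 × 334.0 = 60354 J
q3 (heat water 0.0→75.8 °C): 180.7 × 4.19 × 75.8 = 57391 J
Total: 5286 + 60354 + 57391 = 123031 J = 123 kJ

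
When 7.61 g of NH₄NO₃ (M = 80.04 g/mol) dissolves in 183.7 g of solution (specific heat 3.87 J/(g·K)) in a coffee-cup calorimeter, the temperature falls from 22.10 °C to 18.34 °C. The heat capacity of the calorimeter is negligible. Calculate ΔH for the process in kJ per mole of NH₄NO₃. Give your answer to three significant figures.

ΔH = 28.1 kJ/mol

|ΔT| = |18.34 − 22.10| = 3.76 °C
|q_surr| = (183.7 × 3.87) × 3.76 = 710.919 × 3.76 = 2673 J
n(NH₄NO₃) = 7.61 / 80.04 = 0.09508 mol
Temperature fell, so q_rxn = +|q_surr| = 2.673 kJ
ΔH = q_rxn / n = 28.11 kJ/mol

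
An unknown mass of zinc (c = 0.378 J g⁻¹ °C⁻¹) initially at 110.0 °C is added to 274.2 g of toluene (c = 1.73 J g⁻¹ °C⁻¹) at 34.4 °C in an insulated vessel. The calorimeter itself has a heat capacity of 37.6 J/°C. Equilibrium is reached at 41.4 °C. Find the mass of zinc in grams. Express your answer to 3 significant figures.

m = 138 g

q_gained = (274.2 × 1.73 + 37.6) × (41.4 − 34.4) = 3584 J
q_lost = m × 0.378 × (110.0 − 41.4) = 25.9308 m
m = 3584 / 25.9308 = 138 g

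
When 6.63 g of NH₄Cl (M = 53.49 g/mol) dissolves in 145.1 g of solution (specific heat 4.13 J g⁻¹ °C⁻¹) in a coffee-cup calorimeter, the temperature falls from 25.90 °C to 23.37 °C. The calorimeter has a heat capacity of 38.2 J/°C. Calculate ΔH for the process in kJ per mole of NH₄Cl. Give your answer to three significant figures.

ΔH = 13.0 kJ/mol

|ΔT| = |23.37 − 25.90| = 2.53 °C
|q_surr| = (145.1 × 4.13 + 38.2) × 2.53 = 637.463 × 2.53 = 1613 J
n(NH₄Cl) = 6.63 / 53.49 = 0.1239 mol
Temperature fell, so q_rxn = +|q_surr| = 1.613 kJ
ΔH = q_rxn / n = 13.02 kJ/mol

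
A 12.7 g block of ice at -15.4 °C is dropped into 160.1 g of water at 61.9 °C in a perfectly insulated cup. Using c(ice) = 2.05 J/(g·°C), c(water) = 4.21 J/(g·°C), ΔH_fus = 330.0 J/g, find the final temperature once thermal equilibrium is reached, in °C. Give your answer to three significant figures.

T_f = 51.0 °C

Heat to bring ice to 0 °C and melt it: q₁ = 12.7×2.05×15.4 + 12.7×330.0 = 4591.9 J
Heat the water can supply cooling to 0 °C: 160.1×4.21×61.9 = 41721.9 J > q₁, so all ice melts.
Energy balance: 160.1×4.21×(61.9 − T) = 4591.9 + 12.7×4.21×(T − 0)
674.021(61.9 − T) = 4591.9 + 53.467 T
41721.9 − 4591.9 = 727.488 T
T = 37130.0 / 727.488 = 51.04 °C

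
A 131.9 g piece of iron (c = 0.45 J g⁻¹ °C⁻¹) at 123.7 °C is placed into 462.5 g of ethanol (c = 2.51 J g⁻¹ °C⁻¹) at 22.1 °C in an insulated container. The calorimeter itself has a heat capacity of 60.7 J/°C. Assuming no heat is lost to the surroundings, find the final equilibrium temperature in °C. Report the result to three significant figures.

Heat lost by iron = heat gained by ethanol + calorimeter.
(131.9)(0.45)(123.7 − T) = [(462.5)(2.51) + 60.7](T − 22.1)
59.355 (123.7 − T) = 1221.575 (T − 22.1)
7342.2 − 59.355 T = 1221.575 T − 26997
34339.2 = 1280.930 T
T = 26.81 °C

T_f = 26.8 °C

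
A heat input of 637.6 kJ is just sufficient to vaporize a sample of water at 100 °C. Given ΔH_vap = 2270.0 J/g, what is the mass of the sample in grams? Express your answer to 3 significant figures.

m = 281 g

m = q / ΔH_vap = 637600 J / 2270.0 J/g = 281 g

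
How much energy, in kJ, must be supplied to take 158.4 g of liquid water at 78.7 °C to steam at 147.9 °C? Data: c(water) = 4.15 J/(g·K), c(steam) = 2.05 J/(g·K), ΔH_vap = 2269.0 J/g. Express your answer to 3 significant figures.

q = 389 kJ

q1 (heat water 78.7→100.0 °C): 158.4 × 4.15 × 21.3 = 14002 J
q2 (vaporize at 100 °C): 158.4 × 2269.0 = 359410 J
q3 (heat steam 100.0→147.9 °C): 158.4 × 2.05 × 47.9 = 15554 J
Total: 14002 + 359410 + 15554 = 388966 J = 389 kJ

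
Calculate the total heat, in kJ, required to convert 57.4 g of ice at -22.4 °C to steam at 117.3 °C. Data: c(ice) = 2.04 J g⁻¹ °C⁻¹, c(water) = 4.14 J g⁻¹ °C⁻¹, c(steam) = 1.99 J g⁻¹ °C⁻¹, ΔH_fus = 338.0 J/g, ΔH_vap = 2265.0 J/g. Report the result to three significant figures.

q = 178 kJ

q1 (heat ice -22.4→0.0 °C): 57.4 × 2.04 × 22.4 = 2623 J
q2 (melt at 0 °C): 57.4 × 338.0 = 19401 J
q3 (heat water 0.0→100.0 °C): 57.4 × 4.14 × 100.0 = 23764 J
q4 (vaporize at 100 °C): 57.4 × 2265.0 = 130011 J
q5 (heat steam 100.0→117.3 °C): 57.4 × 1.99 × 17.3 = 1976 J
Total: 2623 + 19401 + 23764 + 130011 + 1976 = 177775 J = 178 kJ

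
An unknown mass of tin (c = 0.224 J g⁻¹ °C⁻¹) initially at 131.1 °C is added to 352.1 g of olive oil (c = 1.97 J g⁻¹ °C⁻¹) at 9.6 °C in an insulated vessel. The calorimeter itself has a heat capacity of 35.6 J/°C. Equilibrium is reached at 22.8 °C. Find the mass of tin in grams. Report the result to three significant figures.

m = 397 g

q_gained = (352.1 × 1.97 + 35.6) × (22.8 − 9.6) = 9626 J
q_lost = m × 0.224 × (131.1 − 22.8) = 24.2592 m
m = 9626 / 24.2592 = 397 g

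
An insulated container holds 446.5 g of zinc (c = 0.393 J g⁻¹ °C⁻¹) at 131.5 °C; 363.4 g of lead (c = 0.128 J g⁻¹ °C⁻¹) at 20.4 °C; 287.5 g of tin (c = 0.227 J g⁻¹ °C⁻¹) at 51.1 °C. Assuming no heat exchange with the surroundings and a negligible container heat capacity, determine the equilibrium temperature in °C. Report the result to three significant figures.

T_f = 95.2 °C

Σ mᵢcᵢ(T − Tᵢ) = 0  ⇒  T = Σ mᵢcᵢTᵢ / Σ mᵢcᵢ
Σ mᵢcᵢ = 446.5×0.393 + 363.4×0.128 + 287.5×0.227 = 287.2522
Σ mᵢcᵢTᵢ = 175.4745×131.5 + 46.5152×20.4 + 65.2625×51.1 = 27359
T = 27359 / 287.2522 = 95.24 °C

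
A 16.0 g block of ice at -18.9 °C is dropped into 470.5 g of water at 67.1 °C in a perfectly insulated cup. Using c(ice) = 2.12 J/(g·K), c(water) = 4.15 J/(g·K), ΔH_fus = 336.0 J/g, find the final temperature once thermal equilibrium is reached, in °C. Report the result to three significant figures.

T_f = 61.9 °C

Heat to bring ice to 0 °C and melt it: q₁ = 16.0×2.12×18.9 + 16.0×336.0 = 6017.1 J
Heat the water can supply cooling to 0 °C: 470.5×4.15×67.1 = 131018 J > q₁, so all ice melts.
Energy balance: 470.5×4.15×(67.1 − T) = 6017.1 + 16.0×4.15×(T − 0)
1952.575(67.1 − T) = 6017.1 + 66.4 T
131018 − 6017.1 = 2018.975 T
T = 125000.9 / 2018.975 = 61.91 °C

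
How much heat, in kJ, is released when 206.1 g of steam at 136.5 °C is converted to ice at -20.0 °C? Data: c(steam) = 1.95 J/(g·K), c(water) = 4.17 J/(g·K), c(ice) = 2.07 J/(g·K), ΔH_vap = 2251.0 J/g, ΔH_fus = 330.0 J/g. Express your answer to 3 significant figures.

q = 641 kJ

q1 (cool steam 136.5→100 °C): 206.1 × 1.95 × 36.5 = 14669 J
q2 (condense at 100 °C): 206.1 × 2251.0 = 463931 J
q3 (cool water 100→0 °C): 206.1 × 4.17 × 100.0 = 85944 J
q4 (freeze at 0 °C): 206.1 × 330.0 = 68013 J
q5 (cool ice 0→-20.0 °C): 206.1 × 2.07 × 20.0 = 8533 J
Total: 14669 + 463931 + 85944 + 68013 + 8533 = 641090 J = 641 kJ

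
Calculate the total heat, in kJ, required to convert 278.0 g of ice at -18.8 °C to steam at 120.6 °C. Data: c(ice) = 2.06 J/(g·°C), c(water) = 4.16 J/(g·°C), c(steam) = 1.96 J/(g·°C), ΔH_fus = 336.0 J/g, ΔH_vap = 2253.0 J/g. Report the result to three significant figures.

q1 (heat ice -18.8→0.0 °C): 278.0 × 2.06 × 18.8 = 10766 J
q2 (melt at 0 °C): 278.0 × 336.0 = 93408 J
q3 (heat water 0.0→100.0 °C): 278.0 × 4.16 × 100.0 = 115648 J
q4 (vaporize at 100 °C): 278.0 × 2253.0 = 626334 J
q5 (heat steam 100.0→120.6 °C): 278.0 × 1.96 × 20.6 = 11225 J
Total: 10766 + 93408 + 115648 + 626334 + 11225 = 857381 J = 857 kJ

q = 857 kJ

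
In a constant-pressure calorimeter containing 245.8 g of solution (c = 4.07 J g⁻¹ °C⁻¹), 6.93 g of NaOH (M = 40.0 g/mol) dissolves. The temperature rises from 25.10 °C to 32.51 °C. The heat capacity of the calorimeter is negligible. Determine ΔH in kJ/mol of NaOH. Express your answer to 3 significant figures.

ΔH = -42.8 kJ/mol

|ΔT| = |32.51 − 25.10| = 7.41 °C
|q_surr| = (245.8 × 4.07) × 7.41 = 1000.406 × 7.41 = 7413 J
n(NaOH) = 6.93 / 40.0 = 0.1733 mol
Temperature rose, so q_rxn = −|q_surr| = -7.413 kJ
ΔH = q_rxn / n = -42.78 kJ/mol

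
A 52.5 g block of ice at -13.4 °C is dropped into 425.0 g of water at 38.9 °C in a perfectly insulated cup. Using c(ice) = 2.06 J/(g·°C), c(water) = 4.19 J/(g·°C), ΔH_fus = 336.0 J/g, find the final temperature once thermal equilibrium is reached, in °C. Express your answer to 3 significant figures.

T_f = 25.1 °C

Heat to bring ice to 0 °C and melt it: q₁ = 52.5×2.06×13.4 + 52.5×336.0 = 19089 J
Heat the water can supply cooling to 0 °C: 425.0×4.19×38.9 = 69271.2 J > q₁, so all ice melts.
Energy balance: 425.0×4.19×(38.9 − T) = 19089 + 52.5×4.19×(T − 0)
1780.75(38.9 − T) = 19089 + 219.975 T
69271.2 − 19089 = 2000.725 T
T = 50182.2 / 2000.725 = 25.08 °C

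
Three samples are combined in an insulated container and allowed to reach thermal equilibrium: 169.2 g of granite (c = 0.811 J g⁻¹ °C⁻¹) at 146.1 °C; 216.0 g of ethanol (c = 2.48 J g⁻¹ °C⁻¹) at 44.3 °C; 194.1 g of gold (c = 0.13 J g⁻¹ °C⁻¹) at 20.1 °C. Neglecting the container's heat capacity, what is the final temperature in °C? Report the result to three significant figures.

T_f = 63.4 °C

Σ mᵢcᵢ(T − Tᵢ) = 0  ⇒  T = Σ mᵢcᵢTᵢ / Σ mᵢcᵢ
Σ mᵢcᵢ = 169.2×0.811 + 216.0×2.48 + 194.1×0.13 = 698.1342
Σ mᵢcᵢTᵢ = 137.2212×146.1 + 535.68×44.3 + 25.233×20.1 = 44286
T = 44286 / 698.1342 = 63.43 °C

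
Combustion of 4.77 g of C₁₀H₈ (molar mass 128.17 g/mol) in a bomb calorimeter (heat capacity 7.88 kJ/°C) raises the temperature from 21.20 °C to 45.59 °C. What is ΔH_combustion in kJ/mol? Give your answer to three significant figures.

ΔT = 45.59 − 21.20 = 24.39 °C
q_cal = C_cal × ΔT = 7.88 × 24.39 = 192.1932 kJ
n = 4.77 / 128.17 = 0.03722 mol
q_rxn = −q_cal = -192.1932 kJ
ΔH = -192.1932 / 0.03722 = -5164 kJ/mol

ΔH = -5160 kJ/mol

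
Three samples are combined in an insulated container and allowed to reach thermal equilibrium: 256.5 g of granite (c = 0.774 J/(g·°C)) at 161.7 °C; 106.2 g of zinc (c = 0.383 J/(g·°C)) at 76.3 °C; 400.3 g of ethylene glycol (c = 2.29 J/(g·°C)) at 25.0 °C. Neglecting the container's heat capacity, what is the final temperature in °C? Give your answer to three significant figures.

T_f = 50.3 °C

Σ mᵢcᵢ(T − Tᵢ) = 0  ⇒  T = Σ mᵢcᵢTᵢ / Σ mᵢcᵢ
Σ mᵢcᵢ = 256.5×0.774 + 106.2×0.383 + 400.3×2.29 = 1155.8926
Σ mᵢcᵢTᵢ = 198.531×161.7 + 40.6746×76.3 + 916.687×25.0 = 58123
T = 58123 / 1155.8926 = 50.28 °C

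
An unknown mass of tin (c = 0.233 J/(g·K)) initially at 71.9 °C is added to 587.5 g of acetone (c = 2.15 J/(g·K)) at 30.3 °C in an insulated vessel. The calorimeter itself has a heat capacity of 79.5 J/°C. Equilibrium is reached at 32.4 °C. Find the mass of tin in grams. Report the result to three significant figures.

q_gained = (587.5 × 2.15 + 79.5) × (32.4 − 30.3) = 2820 J
q_lost = m × 0.233 × (71.9 − 32.4) = 9.2035 m
m = 2820 / 9.2035 = 306 g

m = 306 g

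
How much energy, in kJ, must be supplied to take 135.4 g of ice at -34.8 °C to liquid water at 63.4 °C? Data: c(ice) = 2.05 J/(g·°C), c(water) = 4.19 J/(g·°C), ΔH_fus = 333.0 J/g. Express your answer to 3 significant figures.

q = 90.7 kJ

q1 (heat ice -34.8→0.0 °C): 135.4 × 2.05 × 34.8 = 9659 J
q2 (melt at 0 °C): 135.4 × 333.0 = 45088 J
q3 (heat water 0.0→63.4 °C): 135.4 × 4.19 × 63.4 = 35968 J
Total: 9659 + 45088 + 35968 = 90715 J = 90.7 kJ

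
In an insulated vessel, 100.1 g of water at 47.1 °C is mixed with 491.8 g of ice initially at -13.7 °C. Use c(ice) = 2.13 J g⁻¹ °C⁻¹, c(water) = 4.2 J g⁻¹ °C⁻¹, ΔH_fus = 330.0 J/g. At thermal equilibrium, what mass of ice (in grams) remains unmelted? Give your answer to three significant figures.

Heat to warm all ice to 0 °C: 491.8×2.13×13.7 = 14351 J
Heat released by water cooling to 0 °C: 100.1×4.2×47.1 = 19802 J
19802 J < 14351 + 491.8×330.0 = 176645 J, so not all ice melts; final T = 0 °C.
Heat left for melting: 19802 − 14351 = 5451 J
Mass melted = 5451 / 330.0 = 16.52 g
Ice remaining = 491.8 − 16.52 = 475.28 g

m_ice remaining = 475 g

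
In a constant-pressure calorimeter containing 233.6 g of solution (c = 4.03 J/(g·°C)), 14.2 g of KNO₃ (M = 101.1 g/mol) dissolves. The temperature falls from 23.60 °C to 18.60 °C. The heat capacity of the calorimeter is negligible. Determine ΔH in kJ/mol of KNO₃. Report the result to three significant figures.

ΔH = 33.5 kJ/mol

|ΔT| = |18.60 − 23.60| = 5.00 °C
|q_surr| = (233.6 × 4.03) × 5.00 = 941.408 × 5.00 = 4707 J
n(KNO₃) = 14.2 / 101.1 = 0.1405 mol
Temperature fell, so q_rxn = +|q_surr| = 4.707 kJ
ΔH = q_rxn / n = 33.50 kJ/mol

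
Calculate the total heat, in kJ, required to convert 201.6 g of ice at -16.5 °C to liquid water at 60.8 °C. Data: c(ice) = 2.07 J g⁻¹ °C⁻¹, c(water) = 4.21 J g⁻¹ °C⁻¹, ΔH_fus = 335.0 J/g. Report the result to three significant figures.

q1 (heat ice -16.5→0.0 °C): 201.6 × 2.07 × 16.5 = 6886 J
q2 (melt at 0 °C): 201.6 × 335.0 = 67536 J
q3 (heat water 0.0→60.8 °C): 201.6 × 4.21 × 60.8 = 51603 J
Total: 6886 + 67536 + 51603 = 126025 J = 126 kJ

q = 126 kJ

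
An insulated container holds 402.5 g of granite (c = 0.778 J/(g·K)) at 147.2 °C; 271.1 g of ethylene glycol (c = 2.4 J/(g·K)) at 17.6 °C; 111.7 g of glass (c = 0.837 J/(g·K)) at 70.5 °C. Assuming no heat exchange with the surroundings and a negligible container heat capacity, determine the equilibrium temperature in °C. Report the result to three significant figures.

T_f = 60.7 °C

Σ mᵢcᵢ(T − Tᵢ) = 0  ⇒  T = Σ mᵢcᵢTᵢ / Σ mᵢcᵢ
Σ mᵢcᵢ = 402.5×0.778 + 271.1×2.4 + 111.7×0.837 = 1057.2779
Σ mᵢcᵢTᵢ = 313.145×147.2 + 650.64×17.6 + 93.4929×70.5 = 64137
T = 64137 / 1057.2779 = 60.66 °C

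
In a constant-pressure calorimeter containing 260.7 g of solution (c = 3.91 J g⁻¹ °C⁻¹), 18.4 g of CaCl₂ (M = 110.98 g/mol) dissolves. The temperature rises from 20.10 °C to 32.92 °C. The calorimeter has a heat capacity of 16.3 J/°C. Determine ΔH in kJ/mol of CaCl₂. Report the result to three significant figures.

|ΔT| = |32.92 − 20.10| = 12.82 °C
|q_surr| = (260.7 × 3.91 + 16.3) × 12.82 = 1035.637 × 12.82 = 13280 J
n(CaCl₂) = 18.4 / 110.98 = 0.1658 mol
Temperature rose, so q_rxn = −|q_surr| = -13.28 kJ
ΔH = q_rxn / n = -80.10 kJ/mol

ΔH = -80.1 kJ/mol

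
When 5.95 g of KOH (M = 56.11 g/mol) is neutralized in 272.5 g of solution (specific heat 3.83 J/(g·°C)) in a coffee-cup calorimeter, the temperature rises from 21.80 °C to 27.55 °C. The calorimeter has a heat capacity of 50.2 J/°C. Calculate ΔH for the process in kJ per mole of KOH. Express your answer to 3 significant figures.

ΔH = -59.3 kJ/mol

|ΔT| = |27.55 − 21.80| = 5.75 °C
|q_surr| = (272.5 × 3.83 + 50.2) × 5.75 = 1093.875 × 5.75 = 6290 J
n(KOH) = 5.95 / 56.11 = 0.1060 mol
Temperature rose, so q_rxn = −|q_surr| = -6.290 kJ
ΔH = q_rxn / n = -59.34 kJ/mol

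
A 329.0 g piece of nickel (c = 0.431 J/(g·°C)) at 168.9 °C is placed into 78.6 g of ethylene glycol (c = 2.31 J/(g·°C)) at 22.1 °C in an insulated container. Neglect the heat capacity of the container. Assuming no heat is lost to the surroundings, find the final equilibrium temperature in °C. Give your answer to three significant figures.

Heat lost by nickel = heat gained by ethylene glycol.
(329.0)(0.431)(168.9 − T) = (78.6)(2.31)(T − 22.1)
141.799 (168.9 − T) = 181.566 (T − 22.1)
23950 − 141.799 T = 181.566 T − 4012.6
27962.6 = 323.365 T
T = 86.47 °C

T_f = 86.5 °C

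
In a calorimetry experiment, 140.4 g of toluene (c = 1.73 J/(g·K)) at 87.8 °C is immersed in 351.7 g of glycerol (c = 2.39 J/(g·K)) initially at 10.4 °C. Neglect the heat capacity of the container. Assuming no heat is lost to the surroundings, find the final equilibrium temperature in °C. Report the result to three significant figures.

T_f = 27.8 °C

Heat lost by toluene = heat gained by glycerol.
(140.4)(1.73)(87.8 − T) = (351.7)(2.39)(T − 10.4)
242.892 (87.8 − T) = 840.563 (T − 10.4)
21326 − 242.892 T = 840.563 T − 8741.9
30067.9 = 1083.455 T
T = 27.75 °C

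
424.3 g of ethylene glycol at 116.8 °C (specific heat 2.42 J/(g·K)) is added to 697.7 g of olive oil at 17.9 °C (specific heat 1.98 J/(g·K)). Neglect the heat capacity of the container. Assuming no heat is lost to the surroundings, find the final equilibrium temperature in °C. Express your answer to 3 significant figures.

Heat lost by ethylene glycol = heat gained by olive oil.
(424.3)(2.42)(116.8 − T) = (697.7)(1.98)(T − 17.9)
1026.806 (116.8 − T) = 1381.446 (T − 17.9)
119930 − 1026.806 T = 1381.446 T − 24728
144658 = 2408.252 T
T = 60.07 °C

T_f = 60.1 °C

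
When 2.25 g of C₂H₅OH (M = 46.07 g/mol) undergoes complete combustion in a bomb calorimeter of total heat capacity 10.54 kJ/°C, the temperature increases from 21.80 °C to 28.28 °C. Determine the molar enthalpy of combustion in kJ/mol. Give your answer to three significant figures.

ΔT = 28.28 − 21.80 = 6.48 °C
q_cal = C_cal × ΔT = 10.54 × 6.48 = 68.2992 kJ
n = 2.25 / 46.07 = 0.04884 mol
q_rxn = −q_cal = -68.2992 kJ
ΔH = -68.2992 / 0.04884 = -1398 kJ/mol

ΔH = -1400 kJ/mol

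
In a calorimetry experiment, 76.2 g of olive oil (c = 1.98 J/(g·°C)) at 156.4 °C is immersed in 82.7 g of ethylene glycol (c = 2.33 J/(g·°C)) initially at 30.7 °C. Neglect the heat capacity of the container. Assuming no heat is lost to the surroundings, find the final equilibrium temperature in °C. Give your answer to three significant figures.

Heat lost by olive oil = heat gained by ethylene glycol.
(76.2)(1.98)(156.4 − T) = (82.7)(2.33)(T − 30.7)
150.876 (156.4 − T) = 192.691 (T − 30.7)
23597 − 150.876 T = 192.691 T − 5915.6
29512.6 = 343.567 T
T = 85.90 °C

T_f = 85.9 °C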